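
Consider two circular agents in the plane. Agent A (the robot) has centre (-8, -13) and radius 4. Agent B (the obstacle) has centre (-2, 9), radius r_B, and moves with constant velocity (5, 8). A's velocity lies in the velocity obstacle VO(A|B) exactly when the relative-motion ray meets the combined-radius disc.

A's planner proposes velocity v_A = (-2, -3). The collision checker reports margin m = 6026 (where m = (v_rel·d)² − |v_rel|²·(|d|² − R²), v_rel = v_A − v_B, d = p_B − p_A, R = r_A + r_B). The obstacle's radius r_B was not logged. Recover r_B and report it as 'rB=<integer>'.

m = 6026
d = (6, 22);  v_rel = (-7, -11),  |v_rel|² = 170
v_rel×d = (-7)·(22) − (-11)·(6) = -88
since m = R²·170 − (-88)²:  R² = (7744 + 6026) / 170 = 81
R = √81 = 9  ⇒  r_B = 9 − 4 = 5

rB=5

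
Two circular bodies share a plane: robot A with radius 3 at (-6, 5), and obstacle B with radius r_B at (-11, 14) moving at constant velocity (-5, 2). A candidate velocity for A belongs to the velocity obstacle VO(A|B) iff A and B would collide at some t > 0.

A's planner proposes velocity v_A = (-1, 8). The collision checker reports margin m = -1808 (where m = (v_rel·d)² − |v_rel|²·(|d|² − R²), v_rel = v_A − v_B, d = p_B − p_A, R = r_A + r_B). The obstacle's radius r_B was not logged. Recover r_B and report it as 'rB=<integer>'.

m = -1808
d = (-5, 9);  v_rel = (4, 6),  |v_rel|² = 52
v_rel×d = (4)·(9) − (6)·(-5) = 66
since m = R²·52 − 66²:  R² = (4356 + -1808) / 52 = 49
R = √49 = 7  ⇒  r_B = 7 − 3 = 4

rB=4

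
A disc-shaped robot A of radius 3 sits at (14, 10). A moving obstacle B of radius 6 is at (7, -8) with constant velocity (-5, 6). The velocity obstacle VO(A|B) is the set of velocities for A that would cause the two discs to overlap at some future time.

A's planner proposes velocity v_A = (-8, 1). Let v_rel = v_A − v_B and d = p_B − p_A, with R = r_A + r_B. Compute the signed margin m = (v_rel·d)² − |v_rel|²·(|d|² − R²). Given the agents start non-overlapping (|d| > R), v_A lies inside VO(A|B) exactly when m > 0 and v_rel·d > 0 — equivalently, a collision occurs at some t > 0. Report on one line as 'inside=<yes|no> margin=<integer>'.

d = (-7, -18),  |d|² = 373;  R = 3+6 = 9,  c = 373−9² = 292
v_rel = (-3, -5),  |v_rel|² = 34;  v_rel·d = (-3)·(-7) + (-5)·(-18) = 111
34·t² − 222·t + 292 = 0  ⇒  m = 111² − 34·292 = 2393
m = 2393 > 0,  v_rel·d = 111 > 0  ⇒  inside

inside=yes margin=2393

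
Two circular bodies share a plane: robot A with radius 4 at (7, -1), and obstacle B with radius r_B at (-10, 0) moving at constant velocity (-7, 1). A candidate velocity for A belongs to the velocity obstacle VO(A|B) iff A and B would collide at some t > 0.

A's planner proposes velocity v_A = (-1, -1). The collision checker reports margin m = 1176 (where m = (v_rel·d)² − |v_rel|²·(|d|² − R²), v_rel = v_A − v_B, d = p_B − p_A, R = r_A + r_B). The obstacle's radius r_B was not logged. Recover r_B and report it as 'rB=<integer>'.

m = 1176
d = (-17, 1);  v_rel = (6, -2),  |v_rel|² = 40
v_rel×d = (6)·(1) − (-2)·(-17) = -28
since m = R²·40 − (-28)²:  R² = (784 + 1176) / 40 = 49
R = √49 = 7  ⇒  r_B = 7 − 4 = 3

rB=3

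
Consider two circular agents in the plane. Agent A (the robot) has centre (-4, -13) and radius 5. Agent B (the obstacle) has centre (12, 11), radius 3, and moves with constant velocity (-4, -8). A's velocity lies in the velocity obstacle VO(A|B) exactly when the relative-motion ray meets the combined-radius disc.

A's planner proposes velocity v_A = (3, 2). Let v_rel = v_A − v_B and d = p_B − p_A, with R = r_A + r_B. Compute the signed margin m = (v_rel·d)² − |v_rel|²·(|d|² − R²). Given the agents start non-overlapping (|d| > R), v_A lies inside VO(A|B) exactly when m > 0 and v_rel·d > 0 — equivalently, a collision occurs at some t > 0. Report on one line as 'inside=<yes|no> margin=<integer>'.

d = (16, 24),  |d|² = 832;  R = 5+3 = 8,  c = 832−8² = 768
v_rel = (7, 10),  |v_rel|² = 149;  v_rel·d = (7)·(16) + (10)·(24) = 352
149·t² − 704·t + 768 = 0  ⇒  m = 352² − 149·768 = 9472
m = 9472 > 0,  v_rel·d = 352 > 0  ⇒  inside

inside=yes margin=9472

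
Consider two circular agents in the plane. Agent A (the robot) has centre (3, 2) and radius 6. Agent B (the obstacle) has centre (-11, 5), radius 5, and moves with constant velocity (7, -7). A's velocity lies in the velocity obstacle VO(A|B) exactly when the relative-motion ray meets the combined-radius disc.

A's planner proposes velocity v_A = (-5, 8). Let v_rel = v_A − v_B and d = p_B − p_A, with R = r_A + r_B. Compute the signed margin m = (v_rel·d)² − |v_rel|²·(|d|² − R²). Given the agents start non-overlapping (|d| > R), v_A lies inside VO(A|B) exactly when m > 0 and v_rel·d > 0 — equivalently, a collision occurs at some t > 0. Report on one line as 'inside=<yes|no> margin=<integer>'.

d = (-14, 3),  |d|² = 205;  R = 6+5 = 11,  c = 205−11² = 84
v_rel = (-12, 15),  |v_rel|² = 369;  v_rel·d = (-12)·(-14) + (15)·(3) = 213
369·t² − 426·t + 84 = 0  ⇒  m = 213² − 369·84 = 14373
m = 14373 > 0,  v_rel·d = 213 > 0  ⇒  inside

inside=yes margin=14373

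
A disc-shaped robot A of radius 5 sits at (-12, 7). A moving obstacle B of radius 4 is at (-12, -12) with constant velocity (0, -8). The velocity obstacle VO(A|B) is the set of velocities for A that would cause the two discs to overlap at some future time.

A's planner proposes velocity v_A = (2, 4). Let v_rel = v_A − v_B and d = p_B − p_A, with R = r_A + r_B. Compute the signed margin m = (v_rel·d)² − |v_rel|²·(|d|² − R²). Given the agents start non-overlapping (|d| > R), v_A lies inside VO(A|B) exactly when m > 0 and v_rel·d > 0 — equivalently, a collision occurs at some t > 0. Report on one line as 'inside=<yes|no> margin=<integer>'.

d = (0, -19),  |d|² = 361;  R = 5+4 = 9,  c = 361−9² = 280
v_rel = (2, 12),  |v_rel|² = 148;  v_rel·d = (2)·(0) + (12)·(-19) = -228
148·t² + 456·t + 280 = 0  ⇒  m = (-228)² − 148·280 = 10544
m = 10544 > 0,  v_rel·d = -228 < 0  ⇒  outside

inside=no margin=10544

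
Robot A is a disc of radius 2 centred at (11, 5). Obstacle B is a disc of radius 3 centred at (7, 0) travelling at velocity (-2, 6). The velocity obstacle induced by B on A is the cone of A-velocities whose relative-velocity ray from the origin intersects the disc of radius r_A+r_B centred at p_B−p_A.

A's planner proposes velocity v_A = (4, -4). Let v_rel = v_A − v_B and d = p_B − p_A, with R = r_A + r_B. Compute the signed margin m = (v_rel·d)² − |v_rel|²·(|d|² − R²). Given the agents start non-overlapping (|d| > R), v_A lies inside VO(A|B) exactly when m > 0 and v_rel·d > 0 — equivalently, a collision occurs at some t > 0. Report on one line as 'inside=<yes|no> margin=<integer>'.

d = (-4, -5),  |d|² = 41;  R = 2+3 = 5,  c = 41−5² = 16
v_rel = (6, -10),  |v_rel|² = 136;  v_rel·d = (6)·(-4) + (-10)·(-5) = 26
136·t² − 52·t + 16 = 0  ⇒  m = 26² − 136·16 = -1500
m = -1500 < 0,  v_rel·d = 26 > 0  ⇒  outside

inside=no margin=-1500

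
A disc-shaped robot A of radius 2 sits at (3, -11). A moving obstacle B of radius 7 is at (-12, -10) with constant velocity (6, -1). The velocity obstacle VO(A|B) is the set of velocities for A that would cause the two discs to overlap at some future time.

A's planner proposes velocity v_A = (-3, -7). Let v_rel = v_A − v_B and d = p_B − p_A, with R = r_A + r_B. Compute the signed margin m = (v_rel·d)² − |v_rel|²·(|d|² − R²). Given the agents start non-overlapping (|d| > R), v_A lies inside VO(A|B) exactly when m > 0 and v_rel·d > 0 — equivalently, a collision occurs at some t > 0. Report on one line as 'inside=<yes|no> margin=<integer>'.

d = (-15, 1),  |d|² = 226;  R = 2+7 = 9,  c = 226−9² = 145
v_rel = (-9, -6),  |v_rel|² = 117;  v_rel·d = (-9)·(-15) + (-6)·(1) = 129
117·t² − 258·t + 145 = 0  ⇒  m = 129² − 117·145 = -324
m = -324 < 0,  v_rel·d = 129 > 0  ⇒  outside

inside=no margin=-324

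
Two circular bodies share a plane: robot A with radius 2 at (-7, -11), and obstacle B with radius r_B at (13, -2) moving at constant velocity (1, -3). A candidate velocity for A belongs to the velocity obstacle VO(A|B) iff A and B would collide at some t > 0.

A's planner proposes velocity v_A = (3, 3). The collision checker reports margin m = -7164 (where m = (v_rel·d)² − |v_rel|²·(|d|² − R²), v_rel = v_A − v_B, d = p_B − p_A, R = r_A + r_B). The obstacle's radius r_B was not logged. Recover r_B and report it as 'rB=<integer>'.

m = -7164
d = (20, 9);  v_rel = (2, 6),  |v_rel|² = 40
v_rel×d = (2)·(9) − (6)·(20) = -102
since m = R²·40 − (-102)²:  R² = (10404 + -7164) / 40 = 81
R = √81 = 9  ⇒  r_B = 9 − 2 = 7

rB=7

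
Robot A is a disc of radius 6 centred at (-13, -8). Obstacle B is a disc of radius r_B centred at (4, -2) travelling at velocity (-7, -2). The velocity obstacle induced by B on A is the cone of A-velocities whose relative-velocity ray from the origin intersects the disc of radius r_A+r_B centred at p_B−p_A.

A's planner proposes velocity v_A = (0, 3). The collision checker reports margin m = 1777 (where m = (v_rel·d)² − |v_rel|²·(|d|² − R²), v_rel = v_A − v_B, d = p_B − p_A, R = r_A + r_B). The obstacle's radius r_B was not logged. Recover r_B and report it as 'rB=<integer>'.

m = 1777
d = (17, 6);  v_rel = (7, 5),  |v_rel|² = 74
v_rel×d = (7)·(6) − (5)·(17) = -43
since m = R²·74 − (-43)²:  R² = (1849 + 1777) / 74 = 49
R = √49 = 7  ⇒  r_B = 7 − 6 = 1

rB=1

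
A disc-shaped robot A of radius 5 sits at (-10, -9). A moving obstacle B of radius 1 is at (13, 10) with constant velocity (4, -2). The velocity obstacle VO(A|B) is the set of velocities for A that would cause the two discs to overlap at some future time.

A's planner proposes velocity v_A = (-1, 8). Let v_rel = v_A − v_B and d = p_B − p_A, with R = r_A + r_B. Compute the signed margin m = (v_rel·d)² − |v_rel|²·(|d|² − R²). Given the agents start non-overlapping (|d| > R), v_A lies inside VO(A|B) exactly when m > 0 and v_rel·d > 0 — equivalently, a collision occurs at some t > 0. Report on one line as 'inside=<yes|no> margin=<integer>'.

d = (23, 19),  |d|² = 890;  R = 5+1 = 6,  c = 890−6² = 854
v_rel = (-5, 10),  |v_rel|² = 125;  v_rel·d = (-5)·(23) + (10)·(19) = 75
125·t² − 150·t + 854 = 0  ⇒  m = 75² − 125·854 = -101125
m = -101125 < 0,  v_rel·d = 75 > 0  ⇒  outside

inside=no margin=-101125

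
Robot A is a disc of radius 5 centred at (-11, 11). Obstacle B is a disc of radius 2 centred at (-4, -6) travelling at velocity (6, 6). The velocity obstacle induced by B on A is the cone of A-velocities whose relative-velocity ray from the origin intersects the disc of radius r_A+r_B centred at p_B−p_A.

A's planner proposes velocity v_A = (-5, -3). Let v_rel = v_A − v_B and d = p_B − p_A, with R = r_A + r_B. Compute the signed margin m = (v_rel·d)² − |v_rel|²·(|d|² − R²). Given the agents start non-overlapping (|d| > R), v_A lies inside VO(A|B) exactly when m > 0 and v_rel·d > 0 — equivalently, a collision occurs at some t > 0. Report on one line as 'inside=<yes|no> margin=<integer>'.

d = (7, -17),  |d|² = 338;  R = 5+2 = 7,  c = 338−7² = 289
v_rel = (-11, -9),  |v_rel|² = 202;  v_rel·d = (-11)·(7) + (-9)·(-17) = 76
202·t² − 152·t + 289 = 0  ⇒  m = 76² − 202·289 = -52602
m = -52602 < 0,  v_rel·d = 76 > 0  ⇒  outside

inside=no margin=-52602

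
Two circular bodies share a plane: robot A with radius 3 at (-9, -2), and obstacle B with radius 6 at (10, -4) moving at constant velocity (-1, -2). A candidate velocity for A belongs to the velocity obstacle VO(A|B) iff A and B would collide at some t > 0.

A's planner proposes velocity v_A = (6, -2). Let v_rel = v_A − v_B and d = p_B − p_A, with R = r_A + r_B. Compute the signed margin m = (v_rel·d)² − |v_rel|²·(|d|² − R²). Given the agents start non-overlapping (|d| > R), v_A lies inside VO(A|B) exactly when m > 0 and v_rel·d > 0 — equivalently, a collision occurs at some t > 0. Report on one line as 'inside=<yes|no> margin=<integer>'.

d = (19, -2),  |d|² = 365;  R = 3+6 = 9,  c = 365−9² = 284
v_rel = (7, 0),  |v_rel|² = 49;  v_rel·d = (7)·(19) + (0)·(-2) = 133
49·t² − 266·t + 284 = 0  ⇒  m = 133² − 49·284 = 3773
m = 3773 > 0,  v_rel·d = 133 > 0  ⇒  inside

inside=yes margin=3773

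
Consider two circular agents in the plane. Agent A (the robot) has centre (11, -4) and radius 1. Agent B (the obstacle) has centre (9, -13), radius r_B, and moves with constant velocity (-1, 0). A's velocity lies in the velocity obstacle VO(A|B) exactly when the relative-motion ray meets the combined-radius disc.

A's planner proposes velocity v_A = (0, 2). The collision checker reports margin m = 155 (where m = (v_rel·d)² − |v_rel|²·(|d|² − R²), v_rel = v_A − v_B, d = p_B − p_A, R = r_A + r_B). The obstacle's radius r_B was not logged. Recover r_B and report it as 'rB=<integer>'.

m = 155
d = (-2, -9);  v_rel = (1, 2),  |v_rel|² = 5
v_rel×d = (1)·(-9) − (2)·(-2) = -5
since m = R²·5 − (-5)²:  R² = (25 + 155) / 5 = 36
R = √36 = 6  ⇒  r_B = 6 − 1 = 5

rB=5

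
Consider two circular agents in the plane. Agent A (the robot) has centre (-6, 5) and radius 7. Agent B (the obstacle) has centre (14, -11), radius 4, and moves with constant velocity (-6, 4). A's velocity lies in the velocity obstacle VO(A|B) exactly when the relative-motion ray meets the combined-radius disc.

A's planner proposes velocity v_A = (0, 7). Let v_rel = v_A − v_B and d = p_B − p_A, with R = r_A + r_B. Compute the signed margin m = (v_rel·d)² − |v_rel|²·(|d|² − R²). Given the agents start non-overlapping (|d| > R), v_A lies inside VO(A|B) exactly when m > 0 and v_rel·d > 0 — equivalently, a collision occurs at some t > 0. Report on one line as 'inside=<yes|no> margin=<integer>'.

d = (20, -16),  |d|² = 656;  R = 7+4 = 11,  c = 656−11² = 535
v_rel = (6, 3),  |v_rel|² = 45;  v_rel·d = (6)·(20) + (3)·(-16) = 72
45·t² − 144·t + 535 = 0  ⇒  m = 72² − 45·535 = -18891
m = -18891 < 0,  v_rel·d = 72 > 0  ⇒  outside

inside=no margin=-18891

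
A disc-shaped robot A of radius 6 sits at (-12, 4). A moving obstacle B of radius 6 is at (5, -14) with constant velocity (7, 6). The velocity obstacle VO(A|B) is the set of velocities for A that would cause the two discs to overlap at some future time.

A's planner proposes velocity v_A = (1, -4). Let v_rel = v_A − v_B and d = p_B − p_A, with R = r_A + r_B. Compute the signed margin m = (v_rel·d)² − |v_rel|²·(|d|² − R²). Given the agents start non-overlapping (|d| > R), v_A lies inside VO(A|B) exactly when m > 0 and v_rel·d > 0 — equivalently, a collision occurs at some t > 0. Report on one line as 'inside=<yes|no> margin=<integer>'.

d = (17, -18),  |d|² = 613;  R = 6+6 = 12,  c = 613−12² = 469
v_rel = (-6, -10),  |v_rel|² = 136;  v_rel·d = (-6)·(17) + (-10)·(-18) = 78
136·t² − 156·t + 469 = 0  ⇒  m = 78² − 136·469 = -57700
m = -57700 < 0,  v_rel·d = 78 > 0  ⇒  outside

inside=no margin=-57700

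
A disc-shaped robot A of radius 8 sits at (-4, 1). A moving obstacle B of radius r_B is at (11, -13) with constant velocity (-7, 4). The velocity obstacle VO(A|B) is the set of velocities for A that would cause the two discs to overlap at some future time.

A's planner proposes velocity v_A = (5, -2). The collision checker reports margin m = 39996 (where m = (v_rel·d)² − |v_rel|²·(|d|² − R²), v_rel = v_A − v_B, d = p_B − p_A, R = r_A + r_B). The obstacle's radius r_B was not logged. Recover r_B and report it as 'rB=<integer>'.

m = 39996
d = (15, -14);  v_rel = (12, -6),  |v_rel|² = 180
v_rel×d = (12)·(-14) − (-6)·(15) = -78
since m = R²·180 − (-78)²:  R² = (6084 + 39996) / 180 = 256
R = √256 = 16  ⇒  r_B = 16 − 8 = 8

rB=8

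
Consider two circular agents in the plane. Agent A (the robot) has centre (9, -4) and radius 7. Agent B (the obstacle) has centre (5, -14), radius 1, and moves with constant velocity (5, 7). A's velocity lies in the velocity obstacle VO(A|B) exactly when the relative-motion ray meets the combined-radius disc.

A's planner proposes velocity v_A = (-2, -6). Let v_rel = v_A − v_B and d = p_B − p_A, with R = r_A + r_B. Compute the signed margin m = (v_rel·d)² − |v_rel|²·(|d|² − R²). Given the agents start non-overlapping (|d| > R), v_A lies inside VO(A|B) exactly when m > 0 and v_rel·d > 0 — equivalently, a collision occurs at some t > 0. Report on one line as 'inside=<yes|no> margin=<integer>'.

d = (-4, -10),  |d|² = 116;  R = 7+1 = 8,  c = 116−8² = 52
v_rel = (-7, -13),  |v_rel|² = 218;  v_rel·d = (-7)·(-4) + (-13)·(-10) = 158
218·t² − 316·t + 52 = 0  ⇒  m = 158² − 218·52 = 13628
m = 13628 > 0,  v_rel·d = 158 > 0  ⇒  inside

inside=yes margin=13628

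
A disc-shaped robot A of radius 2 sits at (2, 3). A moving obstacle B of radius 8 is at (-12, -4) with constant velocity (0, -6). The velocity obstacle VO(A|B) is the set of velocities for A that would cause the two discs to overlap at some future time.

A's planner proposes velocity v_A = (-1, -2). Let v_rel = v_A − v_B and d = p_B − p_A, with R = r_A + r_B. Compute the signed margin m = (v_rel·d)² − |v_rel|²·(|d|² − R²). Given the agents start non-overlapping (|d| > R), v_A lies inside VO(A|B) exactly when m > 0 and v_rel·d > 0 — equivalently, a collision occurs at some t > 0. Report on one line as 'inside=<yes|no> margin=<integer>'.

d = (-14, -7),  |d|² = 245;  R = 2+8 = 10,  c = 245−10² = 145
v_rel = (-1, 4),  |v_rel|² = 17;  v_rel·d = (-1)·(-14) + (4)·(-7) = -14
17·t² + 28·t + 145 = 0  ⇒  m = (-14)² − 17·145 = -2269
m = -2269 < 0,  v_rel·d = -14 < 0  ⇒  outside

inside=no margin=-2269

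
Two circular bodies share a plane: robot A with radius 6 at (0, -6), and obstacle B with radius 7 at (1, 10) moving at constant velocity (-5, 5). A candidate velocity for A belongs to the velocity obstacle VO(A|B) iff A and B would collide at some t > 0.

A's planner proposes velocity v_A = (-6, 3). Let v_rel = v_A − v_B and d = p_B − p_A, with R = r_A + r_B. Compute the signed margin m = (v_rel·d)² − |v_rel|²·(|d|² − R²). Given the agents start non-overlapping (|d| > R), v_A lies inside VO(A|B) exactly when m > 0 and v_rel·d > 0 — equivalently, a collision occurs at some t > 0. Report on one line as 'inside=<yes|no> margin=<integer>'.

d = (1, 16),  |d|² = 257;  R = 6+7 = 13,  c = 257−13² = 88
v_rel = (-1, -2),  |v_rel|² = 5;  v_rel·d = (-1)·(1) + (-2)·(16) = -33
5·t² + 66·t + 88 = 0  ⇒  m = (-33)² − 5·88 = 649
m = 649 > 0,  v_rel·d = -33 < 0  ⇒  outside

inside=no margin=649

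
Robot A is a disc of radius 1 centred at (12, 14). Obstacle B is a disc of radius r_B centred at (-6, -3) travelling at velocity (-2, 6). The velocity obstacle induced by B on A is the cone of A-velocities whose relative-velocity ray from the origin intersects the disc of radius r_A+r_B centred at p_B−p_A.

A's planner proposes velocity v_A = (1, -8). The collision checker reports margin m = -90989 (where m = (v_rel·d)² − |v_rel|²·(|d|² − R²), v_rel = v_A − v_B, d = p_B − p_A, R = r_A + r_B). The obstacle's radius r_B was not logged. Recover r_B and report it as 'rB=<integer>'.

m = -90989
d = (-18, -17);  v_rel = (3, -14),  |v_rel|² = 205
v_rel×d = (3)·(-17) − (-14)·(-18) = -303
since m = R²·205 − (-303)²:  R² = (91809 + -90989) / 205 = 4
R = √4 = 2  ⇒  r_B = 2 − 1 = 1

rB=1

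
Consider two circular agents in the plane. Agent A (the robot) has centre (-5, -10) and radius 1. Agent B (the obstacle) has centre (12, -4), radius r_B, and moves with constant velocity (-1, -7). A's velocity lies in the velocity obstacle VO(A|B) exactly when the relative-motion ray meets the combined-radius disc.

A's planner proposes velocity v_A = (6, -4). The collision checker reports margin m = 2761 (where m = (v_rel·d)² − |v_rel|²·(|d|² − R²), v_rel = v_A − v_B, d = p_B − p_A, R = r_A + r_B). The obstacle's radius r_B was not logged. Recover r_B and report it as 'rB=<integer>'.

m = 2761
d = (17, 6);  v_rel = (7, 3),  |v_rel|² = 58
v_rel×d = (7)·(6) − (3)·(17) = -9
since m = R²·58 − (-9)²:  R² = (81 + 2761) / 58 = 49
R = √49 = 7  ⇒  r_B = 7 − 1 = 6

rB=6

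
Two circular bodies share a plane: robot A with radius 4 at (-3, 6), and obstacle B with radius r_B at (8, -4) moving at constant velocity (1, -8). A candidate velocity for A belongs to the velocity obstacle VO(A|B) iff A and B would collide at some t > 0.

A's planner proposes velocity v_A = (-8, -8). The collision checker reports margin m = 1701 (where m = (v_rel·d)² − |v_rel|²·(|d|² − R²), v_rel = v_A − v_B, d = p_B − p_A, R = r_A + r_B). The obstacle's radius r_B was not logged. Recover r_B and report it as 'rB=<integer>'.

m = 1701
d = (11, -10);  v_rel = (-9, 0),  |v_rel|² = 81
v_rel×d = (-9)·(-10) − (0)·(11) = 90
since m = R²·81 − 90²:  R² = (8100 + 1701) / 81 = 121
R = √121 = 11  ⇒  r_B = 11 − 4 = 7

rB=7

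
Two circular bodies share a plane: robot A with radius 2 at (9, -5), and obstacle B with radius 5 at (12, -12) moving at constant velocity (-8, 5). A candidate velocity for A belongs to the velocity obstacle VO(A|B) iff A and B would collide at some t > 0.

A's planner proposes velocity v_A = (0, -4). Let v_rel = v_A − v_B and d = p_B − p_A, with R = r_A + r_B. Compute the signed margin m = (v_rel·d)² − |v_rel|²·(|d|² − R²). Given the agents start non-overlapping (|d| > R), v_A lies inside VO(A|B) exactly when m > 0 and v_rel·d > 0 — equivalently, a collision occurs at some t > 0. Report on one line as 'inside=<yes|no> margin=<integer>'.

d = (3, -7),  |d|² = 58;  R = 2+5 = 7,  c = 58−7² = 9
v_rel = (8, -9),  |v_rel|² = 145;  v_rel·d = (8)·(3) + (-9)·(-7) = 87
145·t² − 174·t + 9 = 0  ⇒  m = 87² − 145·9 = 6264
m = 6264 > 0,  v_rel·d = 87 > 0  ⇒  inside

inside=yes margin=6264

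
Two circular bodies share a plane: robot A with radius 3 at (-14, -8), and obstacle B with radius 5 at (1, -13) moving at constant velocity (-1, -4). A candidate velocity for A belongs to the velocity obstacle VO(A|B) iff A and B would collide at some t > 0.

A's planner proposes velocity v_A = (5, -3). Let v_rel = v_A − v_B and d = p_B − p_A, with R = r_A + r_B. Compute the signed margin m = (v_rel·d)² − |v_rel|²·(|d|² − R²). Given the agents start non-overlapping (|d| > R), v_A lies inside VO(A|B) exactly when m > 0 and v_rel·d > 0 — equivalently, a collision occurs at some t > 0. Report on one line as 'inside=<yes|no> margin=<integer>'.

d = (15, -5),  |d|² = 250;  R = 3+5 = 8,  c = 250−8² = 186
v_rel = (6, 1),  |v_rel|² = 37;  v_rel·d = (6)·(15) + (1)·(-5) = 85
37·t² − 170·t + 186 = 0  ⇒  m = 85² − 37·186 = 343
m = 343 > 0,  v_rel·d = 85 > 0  ⇒  inside

inside=yes margin=343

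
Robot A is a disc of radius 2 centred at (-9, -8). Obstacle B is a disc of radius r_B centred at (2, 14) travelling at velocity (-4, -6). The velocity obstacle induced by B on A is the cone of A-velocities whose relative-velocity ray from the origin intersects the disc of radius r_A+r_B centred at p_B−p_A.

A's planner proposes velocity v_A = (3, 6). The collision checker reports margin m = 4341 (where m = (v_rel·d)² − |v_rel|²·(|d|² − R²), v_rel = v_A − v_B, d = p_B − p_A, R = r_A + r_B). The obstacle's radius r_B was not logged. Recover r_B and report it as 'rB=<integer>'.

m = 4341
d = (11, 22);  v_rel = (7, 12),  |v_rel|² = 193
v_rel×d = (7)·(22) − (12)·(11) = 22
since m = R²·193 − 22²:  R² = (484 + 4341) / 193 = 25
R = √25 = 5  ⇒  r_B = 5 − 2 = 3

rB=3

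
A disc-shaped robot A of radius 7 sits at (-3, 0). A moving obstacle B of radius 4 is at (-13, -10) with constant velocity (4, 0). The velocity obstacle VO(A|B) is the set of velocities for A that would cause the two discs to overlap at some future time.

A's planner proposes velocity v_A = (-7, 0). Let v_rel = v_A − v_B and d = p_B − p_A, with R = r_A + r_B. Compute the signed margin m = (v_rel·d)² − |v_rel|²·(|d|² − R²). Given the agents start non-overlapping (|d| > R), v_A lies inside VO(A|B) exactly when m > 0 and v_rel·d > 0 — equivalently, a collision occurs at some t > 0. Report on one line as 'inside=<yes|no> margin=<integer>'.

d = (-10, -10),  |d|² = 200;  R = 7+4 = 11,  c = 200−11² = 79
v_rel = (-11, 0),  |v_rel|² = 121;  v_rel·d = (-11)·(-10) + (0)·(-10) = 110
121·t² − 220·t + 79 = 0  ⇒  m = 110² − 121·79 = 2541
m = 2541 > 0,  v_rel·d = 110 > 0  ⇒  inside

inside=yes margin=2541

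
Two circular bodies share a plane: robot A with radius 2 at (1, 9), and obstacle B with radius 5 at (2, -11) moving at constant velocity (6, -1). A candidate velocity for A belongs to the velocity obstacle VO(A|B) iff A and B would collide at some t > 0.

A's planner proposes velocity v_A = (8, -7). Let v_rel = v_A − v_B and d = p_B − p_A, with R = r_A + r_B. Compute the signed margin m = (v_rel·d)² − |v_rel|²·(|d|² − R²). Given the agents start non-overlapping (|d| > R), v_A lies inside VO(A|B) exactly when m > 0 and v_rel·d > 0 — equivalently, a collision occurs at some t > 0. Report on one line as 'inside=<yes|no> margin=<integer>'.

d = (1, -20),  |d|² = 401;  R = 2+5 = 7,  c = 401−7² = 352
v_rel = (2, -6),  |v_rel|² = 40;  v_rel·d = (2)·(1) + (-6)·(-20) = 122
40·t² − 244·t + 352 = 0  ⇒  m = 122² − 40·352 = 804
m = 804 > 0,  v_rel·d = 122 > 0  ⇒  inside

inside=yes margin=804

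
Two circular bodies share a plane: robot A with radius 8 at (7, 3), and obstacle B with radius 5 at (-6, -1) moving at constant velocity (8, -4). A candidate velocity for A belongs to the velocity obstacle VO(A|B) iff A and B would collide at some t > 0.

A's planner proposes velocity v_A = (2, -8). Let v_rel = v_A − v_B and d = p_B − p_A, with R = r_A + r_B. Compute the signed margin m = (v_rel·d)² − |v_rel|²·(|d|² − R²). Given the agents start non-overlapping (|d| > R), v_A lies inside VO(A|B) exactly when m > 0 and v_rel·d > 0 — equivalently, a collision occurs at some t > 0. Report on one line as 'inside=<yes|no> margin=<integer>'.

d = (-13, -4),  |d|² = 185;  R = 8+5 = 13,  c = 185−13² = 16
v_rel = (-6, -4),  |v_rel|² = 52;  v_rel·d = (-6)·(-13) + (-4)·(-4) = 94
52·t² − 188·t + 16 = 0  ⇒  m = 94² − 52·16 = 8004
m = 8004 > 0,  v_rel·d = 94 > 0  ⇒  inside

inside=yes margin=8004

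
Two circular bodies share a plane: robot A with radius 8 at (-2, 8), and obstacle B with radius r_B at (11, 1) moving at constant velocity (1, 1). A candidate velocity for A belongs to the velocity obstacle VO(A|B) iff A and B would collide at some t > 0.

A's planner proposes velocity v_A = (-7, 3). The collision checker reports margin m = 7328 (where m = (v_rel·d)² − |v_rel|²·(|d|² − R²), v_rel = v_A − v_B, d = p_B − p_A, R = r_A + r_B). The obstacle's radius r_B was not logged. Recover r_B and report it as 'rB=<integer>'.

m = 7328
d = (13, -7);  v_rel = (-8, 2),  |v_rel|² = 68
v_rel×d = (-8)·(-7) − (2)·(13) = 30
since m = R²·68 − 30²:  R² = (900 + 7328) / 68 = 121
R = √121 = 11  ⇒  r_B = 11 − 8 = 3

rB=3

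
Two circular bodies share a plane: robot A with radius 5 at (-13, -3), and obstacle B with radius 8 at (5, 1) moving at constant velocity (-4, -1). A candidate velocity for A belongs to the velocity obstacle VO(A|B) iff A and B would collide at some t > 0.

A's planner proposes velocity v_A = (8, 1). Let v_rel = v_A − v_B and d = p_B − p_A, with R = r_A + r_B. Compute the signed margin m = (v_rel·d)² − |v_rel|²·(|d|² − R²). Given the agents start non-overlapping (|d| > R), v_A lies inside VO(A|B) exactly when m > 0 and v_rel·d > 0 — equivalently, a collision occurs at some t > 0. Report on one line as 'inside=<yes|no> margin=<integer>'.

d = (18, 4),  |d|² = 340;  R = 5+8 = 13,  c = 340−13² = 171
v_rel = (12, 2),  |v_rel|² = 148;  v_rel·d = (12)·(18) + (2)·(4) = 224
148·t² − 448·t + 171 = 0  ⇒  m = 224² − 148·171 = 24868
m = 24868 > 0,  v_rel·d = 224 > 0  ⇒  inside

inside=yes margin=24868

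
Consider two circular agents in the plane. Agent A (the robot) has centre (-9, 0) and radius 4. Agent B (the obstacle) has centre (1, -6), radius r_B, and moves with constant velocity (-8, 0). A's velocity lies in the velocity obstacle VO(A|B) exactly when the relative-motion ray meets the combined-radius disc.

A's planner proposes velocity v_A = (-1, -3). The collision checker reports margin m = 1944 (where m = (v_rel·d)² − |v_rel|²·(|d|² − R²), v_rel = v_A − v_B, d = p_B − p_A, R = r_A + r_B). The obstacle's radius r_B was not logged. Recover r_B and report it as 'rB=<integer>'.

m = 1944
d = (10, -6);  v_rel = (7, -3),  |v_rel|² = 58
v_rel×d = (7)·(-6) − (-3)·(10) = -12
since m = R²·58 − (-12)²:  R² = (144 + 1944) / 58 = 36
R = √36 = 6  ⇒  r_B = 6 − 4 = 2

rB=2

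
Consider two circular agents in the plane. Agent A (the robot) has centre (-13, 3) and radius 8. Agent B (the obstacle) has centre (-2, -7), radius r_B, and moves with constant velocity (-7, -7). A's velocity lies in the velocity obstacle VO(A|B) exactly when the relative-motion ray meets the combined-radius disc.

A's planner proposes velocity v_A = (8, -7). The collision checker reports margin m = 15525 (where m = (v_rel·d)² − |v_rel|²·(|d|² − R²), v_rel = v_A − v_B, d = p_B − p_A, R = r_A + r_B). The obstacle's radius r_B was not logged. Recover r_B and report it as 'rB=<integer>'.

m = 15525
d = (11, -10);  v_rel = (15, 0),  |v_rel|² = 225
v_rel×d = (15)·(-10) − (0)·(11) = -150
since m = R²·225 − (-150)²:  R² = (22500 + 15525) / 225 = 169
R = √169 = 13  ⇒  r_B = 13 − 8 = 5

rB=5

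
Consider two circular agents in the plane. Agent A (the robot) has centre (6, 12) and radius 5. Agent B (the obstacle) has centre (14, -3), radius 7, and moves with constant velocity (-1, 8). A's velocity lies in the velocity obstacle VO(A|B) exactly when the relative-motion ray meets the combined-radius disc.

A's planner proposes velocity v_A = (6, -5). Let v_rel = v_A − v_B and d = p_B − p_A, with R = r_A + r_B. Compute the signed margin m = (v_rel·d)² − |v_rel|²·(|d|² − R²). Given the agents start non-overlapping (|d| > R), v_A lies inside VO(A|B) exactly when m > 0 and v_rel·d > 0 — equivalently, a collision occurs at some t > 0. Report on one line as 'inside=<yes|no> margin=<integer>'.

d = (8, -15),  |d|² = 289;  R = 5+7 = 12,  c = 289−12² = 145
v_rel = (7, -13),  |v_rel|² = 218;  v_rel·d = (7)·(8) + (-13)·(-15) = 251
218·t² − 502·t + 145 = 0  ⇒  m = 251² − 218·145 = 31391
m = 31391 > 0,  v_rel·d = 251 > 0  ⇒  inside

inside=yes margin=31391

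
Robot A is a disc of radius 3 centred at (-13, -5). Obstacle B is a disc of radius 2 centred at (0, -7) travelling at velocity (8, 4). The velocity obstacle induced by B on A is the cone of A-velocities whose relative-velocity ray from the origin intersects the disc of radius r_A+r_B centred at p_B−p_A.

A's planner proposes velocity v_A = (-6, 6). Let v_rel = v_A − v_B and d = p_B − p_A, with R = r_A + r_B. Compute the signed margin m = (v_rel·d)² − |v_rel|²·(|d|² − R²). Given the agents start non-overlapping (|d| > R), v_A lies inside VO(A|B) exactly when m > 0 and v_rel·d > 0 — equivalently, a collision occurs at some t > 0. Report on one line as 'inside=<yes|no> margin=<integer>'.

d = (13, -2),  |d|² = 173;  R = 3+2 = 5,  c = 173−5² = 148
v_rel = (-14, 2),  |v_rel|² = 200;  v_rel·d = (-14)·(13) + (2)·(-2) = -186
200·t² + 372·t + 148 = 0  ⇒  m = (-186)² − 200·148 = 4996
m = 4996 > 0,  v_rel·d = -186 < 0  ⇒  outside

inside=no margin=4996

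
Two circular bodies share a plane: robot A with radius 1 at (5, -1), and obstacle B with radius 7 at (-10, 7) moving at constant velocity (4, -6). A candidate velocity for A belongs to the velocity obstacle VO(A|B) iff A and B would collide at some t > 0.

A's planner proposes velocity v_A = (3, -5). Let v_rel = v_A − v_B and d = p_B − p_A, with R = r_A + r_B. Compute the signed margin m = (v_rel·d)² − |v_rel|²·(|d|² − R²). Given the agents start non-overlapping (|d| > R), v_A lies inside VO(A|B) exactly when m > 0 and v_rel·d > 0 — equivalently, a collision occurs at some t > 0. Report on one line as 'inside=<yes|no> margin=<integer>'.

d = (-15, 8),  |d|² = 289;  R = 1+7 = 8,  c = 289−8² = 225
v_rel = (-1, 1),  |v_rel|² = 2;  v_rel·d = (-1)·(-15) + (1)·(8) = 23
2·t² − 46·t + 225 = 0  ⇒  m = 23² − 2·225 = 79
m = 79 > 0,  v_rel·d = 23 > 0  ⇒  inside

inside=yes margin=79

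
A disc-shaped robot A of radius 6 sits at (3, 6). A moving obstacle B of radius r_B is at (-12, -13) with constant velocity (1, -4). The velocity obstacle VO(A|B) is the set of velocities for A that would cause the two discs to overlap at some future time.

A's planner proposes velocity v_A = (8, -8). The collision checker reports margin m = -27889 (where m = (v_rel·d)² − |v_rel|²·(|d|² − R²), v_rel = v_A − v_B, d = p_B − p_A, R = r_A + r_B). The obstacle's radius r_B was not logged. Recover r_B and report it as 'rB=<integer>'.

m = -27889
d = (-15, -19);  v_rel = (7, -4),  |v_rel|² = 65
v_rel×d = (7)·(-19) − (-4)·(-15) = -193
since m = R²·65 − (-193)²:  R² = (37249 + -27889) / 65 = 144
R = √144 = 12  ⇒  r_B = 12 − 6 = 6

rB=6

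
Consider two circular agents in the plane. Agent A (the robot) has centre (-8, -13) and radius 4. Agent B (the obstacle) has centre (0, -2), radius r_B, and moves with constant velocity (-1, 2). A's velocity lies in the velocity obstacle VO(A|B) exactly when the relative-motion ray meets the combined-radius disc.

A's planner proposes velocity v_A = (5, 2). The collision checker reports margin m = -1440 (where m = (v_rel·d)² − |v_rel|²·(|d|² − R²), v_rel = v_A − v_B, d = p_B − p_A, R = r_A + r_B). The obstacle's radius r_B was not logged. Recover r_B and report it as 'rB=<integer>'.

m = -1440
d = (8, 11);  v_rel = (6, 0),  |v_rel|² = 36
v_rel×d = (6)·(11) − (0)·(8) = 66
since m = R²·36 − 66²:  R² = (4356 + -1440) / 36 = 81
R = √81 = 9  ⇒  r_B = 9 − 4 = 5

rB=5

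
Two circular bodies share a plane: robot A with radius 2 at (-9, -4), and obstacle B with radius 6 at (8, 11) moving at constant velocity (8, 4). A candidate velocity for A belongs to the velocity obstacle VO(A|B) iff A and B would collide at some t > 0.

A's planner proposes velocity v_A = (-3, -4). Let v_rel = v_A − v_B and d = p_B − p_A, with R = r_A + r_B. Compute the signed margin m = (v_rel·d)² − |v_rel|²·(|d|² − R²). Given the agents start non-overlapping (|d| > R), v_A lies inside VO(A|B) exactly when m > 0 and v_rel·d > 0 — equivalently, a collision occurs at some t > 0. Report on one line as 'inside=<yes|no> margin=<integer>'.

d = (17, 15),  |d|² = 514;  R = 2+6 = 8,  c = 514−8² = 450
v_rel = (-11, -8),  |v_rel|² = 185;  v_rel·d = (-11)·(17) + (-8)·(15) = -307
185·t² + 614·t + 450 = 0  ⇒  m = (-307)² − 185·450 = 10999
m = 10999 > 0,  v_rel·d = -307 < 0  ⇒  outside

inside=no margin=10999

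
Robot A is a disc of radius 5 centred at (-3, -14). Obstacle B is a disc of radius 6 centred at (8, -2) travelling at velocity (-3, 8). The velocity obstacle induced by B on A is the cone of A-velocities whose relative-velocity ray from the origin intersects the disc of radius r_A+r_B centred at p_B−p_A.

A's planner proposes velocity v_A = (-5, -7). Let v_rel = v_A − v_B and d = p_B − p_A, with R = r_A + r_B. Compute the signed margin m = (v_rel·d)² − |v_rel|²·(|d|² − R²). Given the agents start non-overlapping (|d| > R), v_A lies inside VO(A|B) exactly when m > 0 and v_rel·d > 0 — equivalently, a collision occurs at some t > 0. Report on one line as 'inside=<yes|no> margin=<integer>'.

d = (11, 12),  |d|² = 265;  R = 5+6 = 11,  c = 265−11² = 144
v_rel = (-2, -15),  |v_rel|² = 229;  v_rel·d = (-2)·(11) + (-15)·(12) = -202
229·t² + 404·t + 144 = 0  ⇒  m = (-202)² − 229·144 = 7828
m = 7828 > 0,  v_rel·d = -202 < 0  ⇒  outside

inside=no margin=7828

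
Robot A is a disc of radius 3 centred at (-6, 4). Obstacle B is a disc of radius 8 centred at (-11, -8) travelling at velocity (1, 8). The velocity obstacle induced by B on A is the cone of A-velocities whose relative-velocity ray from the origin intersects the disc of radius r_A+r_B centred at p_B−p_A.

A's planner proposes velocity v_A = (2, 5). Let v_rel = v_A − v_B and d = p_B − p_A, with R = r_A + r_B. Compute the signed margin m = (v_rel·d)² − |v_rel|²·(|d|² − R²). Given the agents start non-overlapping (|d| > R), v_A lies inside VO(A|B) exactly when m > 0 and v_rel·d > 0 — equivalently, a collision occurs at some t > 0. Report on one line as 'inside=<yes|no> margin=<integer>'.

d = (-5, -12),  |d|² = 169;  R = 3+8 = 11,  c = 169−11² = 48
v_rel = (1, -3),  |v_rel|² = 10;  v_rel·d = (1)·(-5) + (-3)·(-12) = 31
10·t² − 62·t + 48 = 0  ⇒  m = 31² − 10·48 = 481
m = 481 > 0,  v_rel·d = 31 > 0  ⇒  inside

inside=yes margin=481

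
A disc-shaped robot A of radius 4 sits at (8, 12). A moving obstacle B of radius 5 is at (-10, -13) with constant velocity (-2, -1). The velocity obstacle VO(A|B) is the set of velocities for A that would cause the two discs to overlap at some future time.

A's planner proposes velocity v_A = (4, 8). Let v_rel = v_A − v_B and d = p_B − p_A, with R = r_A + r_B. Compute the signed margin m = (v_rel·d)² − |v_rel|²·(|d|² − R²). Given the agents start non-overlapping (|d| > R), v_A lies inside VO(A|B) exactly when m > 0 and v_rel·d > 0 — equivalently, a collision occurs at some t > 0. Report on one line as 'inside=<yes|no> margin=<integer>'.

d = (-18, -25),  |d|² = 949;  R = 4+5 = 9,  c = 949−9² = 868
v_rel = (6, 9),  |v_rel|² = 117;  v_rel·d = (6)·(-18) + (9)·(-25) = -333
117·t² + 666·t + 868 = 0  ⇒  m = (-333)² − 117·868 = 9333
m = 9333 > 0,  v_rel·d = -333 < 0  ⇒  outside

inside=no margin=9333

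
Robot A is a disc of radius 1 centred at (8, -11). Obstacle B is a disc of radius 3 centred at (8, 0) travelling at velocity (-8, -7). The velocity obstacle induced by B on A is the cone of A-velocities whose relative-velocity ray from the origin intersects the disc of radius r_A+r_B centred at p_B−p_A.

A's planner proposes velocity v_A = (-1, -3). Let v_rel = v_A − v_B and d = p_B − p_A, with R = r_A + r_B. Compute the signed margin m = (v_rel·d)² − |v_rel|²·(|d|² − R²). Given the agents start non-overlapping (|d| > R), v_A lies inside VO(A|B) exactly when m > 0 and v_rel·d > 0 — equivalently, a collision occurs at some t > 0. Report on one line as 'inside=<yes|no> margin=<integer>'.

d = (0, 11),  |d|² = 121;  R = 1+3 = 4,  c = 121−4² = 105
v_rel = (7, 4),  |v_rel|² = 65;  v_rel·d = (7)·(0) + (4)·(11) = 44
65·t² − 88·t + 105 = 0  ⇒  m = 44² − 65·105 = -4889
m = -4889 < 0,  v_rel·d = 44 > 0  ⇒  outside

inside=no margin=-4889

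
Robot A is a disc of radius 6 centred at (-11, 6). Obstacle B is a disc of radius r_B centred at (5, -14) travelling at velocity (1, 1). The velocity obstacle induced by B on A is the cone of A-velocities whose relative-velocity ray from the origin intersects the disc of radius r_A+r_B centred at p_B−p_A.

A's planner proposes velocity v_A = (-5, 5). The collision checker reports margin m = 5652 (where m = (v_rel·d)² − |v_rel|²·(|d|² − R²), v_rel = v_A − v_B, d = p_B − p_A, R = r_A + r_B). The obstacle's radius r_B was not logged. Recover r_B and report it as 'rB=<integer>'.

m = 5652
d = (16, -20);  v_rel = (-6, 4),  |v_rel|² = 52
v_rel×d = (-6)·(-20) − (4)·(16) = 56
since m = R²·52 − 56²:  R² = (3136 + 5652) / 52 = 169
R = √169 = 13  ⇒  r_B = 13 − 6 = 7

rB=7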